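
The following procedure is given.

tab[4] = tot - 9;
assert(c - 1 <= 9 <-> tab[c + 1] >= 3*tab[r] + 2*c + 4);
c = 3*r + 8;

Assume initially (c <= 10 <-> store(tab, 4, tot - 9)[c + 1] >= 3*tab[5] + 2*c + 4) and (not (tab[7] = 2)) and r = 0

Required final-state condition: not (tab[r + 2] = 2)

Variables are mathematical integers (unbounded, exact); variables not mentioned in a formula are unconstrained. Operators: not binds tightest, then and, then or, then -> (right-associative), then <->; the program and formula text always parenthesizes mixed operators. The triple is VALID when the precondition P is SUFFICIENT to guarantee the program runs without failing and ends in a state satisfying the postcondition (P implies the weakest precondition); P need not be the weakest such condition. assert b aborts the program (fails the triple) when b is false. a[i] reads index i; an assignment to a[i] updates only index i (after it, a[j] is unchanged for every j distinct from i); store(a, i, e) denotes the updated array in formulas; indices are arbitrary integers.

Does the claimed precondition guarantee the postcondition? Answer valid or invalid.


Working backward. After the program, not (tab[r + 2] = 2) must hold.
Before c := 3*r + 8: not (tab[r + 2] = 2)
Before assert c - 1 <= 9 <-> tab[c + 1] >= 3*tab[r] + 2*c + 4: (c <= 10 <-> tab[c + 1] >= 3*tab[r] + 2*c + 4) and (not (tab[r + 2] = 2))
Before tab[4] := tot - 9: (c <= 10 <-> store(tab, 4, tot - 9)[c + 1] >= 3*store(tab, 4, tot - 9)[r] + 2*c + 4) and (not (store(tab, 4, tot - 9)[r + 2] = 2))
The weakest precondition is (c <= 10 <-> store(tab, 4, tot - 9)[c + 1] >= 3*store(tab, 4, tot - 9)[r] + 2*c + 4) and (not (store(tab, 4, tot - 9)[r + 2] = 2)).
Check whether (c <= 10 <-> store(tab, 4, tot - 9)[c + 1] >= 3*tab[5] + 2*c + 4) and (not (tab[7] = 2)) and r = 0 implies it.
Countermodel: at the initial state c = 0, r = 0, tab = {[0] = 6516, [1] = -46565, [2] = 3, [4] = 3, [5] = -15523, [7] = 12, elsewhere 3}, tot = 15, the precondition holds but the weakest precondition fails.
Answer: invalid


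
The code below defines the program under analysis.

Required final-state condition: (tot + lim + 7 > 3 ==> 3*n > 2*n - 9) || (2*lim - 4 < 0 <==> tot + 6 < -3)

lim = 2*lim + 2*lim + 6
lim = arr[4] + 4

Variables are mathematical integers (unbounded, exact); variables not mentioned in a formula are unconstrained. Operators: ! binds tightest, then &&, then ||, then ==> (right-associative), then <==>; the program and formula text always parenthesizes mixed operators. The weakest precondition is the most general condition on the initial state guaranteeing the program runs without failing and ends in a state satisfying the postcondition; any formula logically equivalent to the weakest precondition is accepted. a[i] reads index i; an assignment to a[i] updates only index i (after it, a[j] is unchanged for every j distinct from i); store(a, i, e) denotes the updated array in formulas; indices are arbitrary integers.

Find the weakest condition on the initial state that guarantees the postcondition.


Working backward. After the program, the postcondition (tot + lim + 7 > 3 ==> 3*n > 2*n - 9) || (2*lim - 4 < 0 <==> tot + 6 < -3) must hold; in canonical form it is (lim + tot > -4 ==> n > -9) || (2*lim < 4 <==> tot < -9).
Before lim := arr[4] + 4: (arr[4] + tot > -8 ==> n > -9) || (2*arr[4] < -4 <==> tot < -9)
Before lim := 2*lim + 2*lim + 6: (arr[4] + tot > -8 ==> n > -9) || (2*arr[4] < -4 <==> tot < -9)
Answer: WP = (arr[4] + tot > -8 ==> n > -9) || (2*arr[4] < -4 <==> tot < -9)


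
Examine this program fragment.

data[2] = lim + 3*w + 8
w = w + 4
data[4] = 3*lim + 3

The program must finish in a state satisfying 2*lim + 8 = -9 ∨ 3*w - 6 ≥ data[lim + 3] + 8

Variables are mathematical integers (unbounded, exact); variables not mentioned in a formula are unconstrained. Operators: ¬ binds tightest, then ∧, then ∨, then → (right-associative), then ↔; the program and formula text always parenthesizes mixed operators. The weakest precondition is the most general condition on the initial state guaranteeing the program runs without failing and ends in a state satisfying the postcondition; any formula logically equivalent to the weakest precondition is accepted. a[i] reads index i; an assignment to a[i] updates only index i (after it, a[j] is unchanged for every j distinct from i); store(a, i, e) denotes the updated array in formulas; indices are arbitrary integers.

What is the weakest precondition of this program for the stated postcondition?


Working backward. After the program, the postcondition 2*lim + 8 = -9 ∨ 3*w - 6 ≥ data[lim + 3] + 8 must hold; in canonical form it is 2*lim = -17 ∨ 3*w ≥ data[lim + 3] + 14.
Before data[4] := 3*lim + 3: 2*lim = -17 ∨ 3*w ≥ store(data, 4, 3*lim + 3)[lim + 3] + 14
Before w := w + 4: 2*lim = -17 ∨ 3*w ≥ store(data, 4, 3*lim + 3)[lim + 3] + 2
Before data[2] := lim + 3*w + 8: 2*lim = -17 ∨ 3*w ≥ store(store(data, 2, lim + 3*w + 8), 4, 3*lim + 3)[lim + 3] + 2
Answer: WP = 2*lim = -17 ∨ 3*w ≥ store(store(data, 2, lim + 3*w + 8), 4, 3*lim + 3)[lim + 3] + 2


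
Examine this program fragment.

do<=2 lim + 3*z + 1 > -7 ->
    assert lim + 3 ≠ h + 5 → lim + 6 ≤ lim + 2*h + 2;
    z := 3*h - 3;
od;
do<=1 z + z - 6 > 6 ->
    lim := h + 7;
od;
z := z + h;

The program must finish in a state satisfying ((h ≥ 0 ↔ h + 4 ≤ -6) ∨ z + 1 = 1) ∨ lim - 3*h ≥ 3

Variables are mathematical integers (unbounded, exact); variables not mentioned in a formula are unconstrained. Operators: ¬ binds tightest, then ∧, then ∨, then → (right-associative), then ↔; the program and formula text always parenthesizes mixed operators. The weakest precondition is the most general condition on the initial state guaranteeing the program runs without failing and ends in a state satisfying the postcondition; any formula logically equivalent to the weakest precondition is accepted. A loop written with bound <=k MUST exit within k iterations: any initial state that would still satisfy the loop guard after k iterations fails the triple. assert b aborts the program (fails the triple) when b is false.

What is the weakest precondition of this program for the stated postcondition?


Working backward. After the program, the postcondition ((h ≥ 0 ↔ h + 4 ≤ -6) ∨ z + 1 = 1) ∨ lim - 3*h ≥ 3 must hold; in canonical form it is (h ≥ 0 ↔ h ≤ -10) ∨ z = 0 ∨ lim ≥ 3*h + 3.
Before z := z + h: (h ≥ 0 ↔ h ≤ -10) ∨ h + z = 0 ∨ lim ≥ 3*h + 3
Before the loop (bound <=1), unroll the exhaustion recursion (WP_0 = exit-now case; WP_j = one more guarded iteration, up to j = 1):
  WP_0: (¬(2*z > 12)) ∧ ((h ≥ 0 ↔ h ≤ -10) ∨ h + z = 0 ∨ lim ≥ 3*h + 3)
  WP_1: (2*z > 12 → ((¬(2*z > 12)) ∧ ((h ≥ 0 ↔ h ≤ -10) ∨ h + z = 0 ∨ 2*h ≤ 4))) ∧ ((¬(2*z > 12)) → ((h ≥ 0 ↔ h ≤ -10) ∨ h + z = 0 ∨ lim ≥ 3*h + 3))
So before the loop: (2*z > 12 → ((¬(2*z > 12)) ∧ ((h ≥ 0 ↔ h ≤ -10) ∨ h + z = 0 ∨ 2*h ≤ 4))) ∧ ((¬(2*z > 12)) → ((h ≥ 0 ↔ h ≤ -10) ∨ h + z = 0 ∨ lim ≥ 3*h + 3))
Before the loop (bound <=2), unroll the exhaustion recursion (WP_0 = exit-now case; WP_j = one more guarded iteration, up to j = 2):
  WP_0: (¬(lim + 3*z > -8)) ∧ (2*z > 12 → ((¬(2*z > 12)) ∧ ((h ≥ 0 ↔ h ≤ -10) ∨ h + z = 0 ∨ 2*h ≤ 4))) ∧ ((¬(2*z > 12)) → ((h ≥ 0 ↔ h ≤ -10) ∨ h + z = 0 ∨ lim ≥ 3*h + 3))
  WP_1: (lim + 3*z > -8 → ((lim ≠ h + 2 → 2*h ≥ 4) ∧ (¬(9*h + lim > 1)) ∧ (6*h > 18 → ((¬(6*h > 18)) ∧ ((h ≥ 0 ↔ h ≤ -10) ∨ 4*h = 3 ∨ 2*h ≤ 4))) ∧ ((¬(6*h > 18)) → ((h ≥ 0 ↔ h ≤ -10) ∨ 4*h = 3 ∨ lim ≥ 3*h + 3)))) ∧ ((¬(lim + 3*z > -8)) → ((2*z > 12 → ((¬(2*z > 12)) ∧ ((h ≥ 0 ↔ h ≤ -10) ∨ h + z = 0 ∨ 2*h ≤ 4))) ∧ ((¬(2*z > 12)) → ((h ≥ 0 ↔ h ≤ -10) ∨ h + z = 0 ∨ lim ≥ 3*h + 3))))
  WP_2: (lim + 3*z > -8 → ((lim ≠ h + 2 → 2*h ≥ 4) ∧ (9*h + lim > 1 → ((lim ≠ h + 2 → 2*h ≥ 4) ∧ (¬(9*h + lim > 1)) ∧ (6*h > 18 → ((¬(6*h > 18)) ∧ ((h ≥ 0 ↔ h ≤ -10) ∨ 4*h = 3 ∨ 2*h ≤ 4))) ∧ ((¬(6*h > 18)) → ((h ≥ 0 ↔ h ≤ -10) ∨ 4*h = 3 ∨ lim ≥ 3*h + 3)))) ∧ ((¬(9*h + lim > 1)) → ((6*h > 18 → ((¬(6*h > 18)) ∧ ((h ≥ 0 ↔ h ≤ -10) ∨ 4*h = 3 ∨ 2*h ≤ 4))) ∧ ((¬(6*h > 18)) → ((h ≥ 0 ↔ h ≤ -10) ∨ 4*h = 3 ∨ lim ≥ 3*h + 3)))))) ∧ ((¬(lim + 3*z > -8)) → ((2*z > 12 → ((¬(2*z > 12)) ∧ ((h ≥ 0 ↔ h ≤ -10) ∨ h + z = 0 ∨ 2*h ≤ 4))) ∧ ((¬(2*z > 12)) → ((h ≥ 0 ↔ h ≤ -10) ∨ h + z = 0 ∨ lim ≥ 3*h + 3))))
So before the loop: (lim + 3*z > -8 → ((lim ≠ h + 2 → 2*h ≥ 4) ∧ (9*h + lim > 1 → ((lim ≠ h + 2 → 2*h ≥ 4) ∧ (¬(9*h + lim > 1)) ∧ (6*h > 18 → ((¬(6*h > 18)) ∧ ((h ≥ 0 ↔ h ≤ -10) ∨ 4*h = 3 ∨ 2*h ≤ 4))) ∧ ((¬(6*h > 18)) → ((h ≥ 0 ↔ h ≤ -10) ∨ 4*h = 3 ∨ lim ≥ 3*h + 3)))) ∧ ((¬(9*h + lim > 1)) → ((6*h > 18 → ((¬(6*h > 18)) ∧ ((h ≥ 0 ↔ h ≤ -10) ∨ 4*h = 3 ∨ 2*h ≤ 4))) ∧ ((¬(6*h > 18)) → ((h ≥ 0 ↔ h ≤ -10) ∨ 4*h = 3 ∨ lim ≥ 3*h + 3)))))) ∧ ((¬(lim + 3*z > -8)) → ((2*z > 12 → ((¬(2*z > 12)) ∧ ((h ≥ 0 ↔ h ≤ -10) ∨ h + z = 0 ∨ 2*h ≤ 4))) ∧ ((¬(2*z > 12)) → ((h ≥ 0 ↔ h ≤ -10) ∨ h + z = 0 ∨ lim ≥ 3*h + 3))))
Answer: WP = (lim + 3*z > -8 → ((lim ≠ h + 2 → 2*h ≥ 4) ∧ (9*h + lim > 1 → ((lim ≠ h + 2 → 2*h ≥ 4) ∧ (¬(9*h + lim > 1)) ∧ (6*h > 18 → ((¬(6*h > 18)) ∧ ((h ≥ 0 ↔ h ≤ -10) ∨ 4*h = 3 ∨ 2*h ≤ 4))) ∧ ((¬(6*h > 18)) → ((h ≥ 0 ↔ h ≤ -10) ∨ 4*h = 3 ∨ lim ≥ 3*h + 3)))) ∧ ((¬(9*h + lim > 1)) → ((6*h > 18 → ((¬(6*h > 18)) ∧ ((h ≥ 0 ↔ h ≤ -10) ∨ 4*h = 3 ∨ 2*h ≤ 4))) ∧ ((¬(6*h > 18)) → ((h ≥ 0 ↔ h ≤ -10) ∨ 4*h = 3 ∨ lim ≥ 3*h + 3)))))) ∧ ((¬(lim + 3*z > -8)) → ((2*z > 12 → ((¬(2*z > 12)) ∧ ((h ≥ 0 ↔ h ≤ -10) ∨ h + z = 0 ∨ 2*h ≤ 4))) ∧ ((¬(2*z > 12)) → ((h ≥ 0 ↔ h ≤ -10) ∨ h + z = 0 ∨ lim ≥ 3*h + 3))))


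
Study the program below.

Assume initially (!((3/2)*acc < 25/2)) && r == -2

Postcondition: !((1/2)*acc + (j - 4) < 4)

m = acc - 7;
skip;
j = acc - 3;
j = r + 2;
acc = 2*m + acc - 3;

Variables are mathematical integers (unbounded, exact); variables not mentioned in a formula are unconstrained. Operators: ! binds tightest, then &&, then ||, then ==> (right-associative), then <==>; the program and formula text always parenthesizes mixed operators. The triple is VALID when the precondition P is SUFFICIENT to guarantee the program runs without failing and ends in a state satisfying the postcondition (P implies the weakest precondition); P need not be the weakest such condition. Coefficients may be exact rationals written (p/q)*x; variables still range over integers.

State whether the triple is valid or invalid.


Working backward. After the program, the postcondition !((1/2)*acc + (j - 4) < 4) must hold; in canonical form it is !((1/2)*acc + j < 8).
Before acc := 2*m + acc - 3: !((1/2)*acc + j + m < 19/2)
Before j := r + 2: !((1/2)*acc + m + r < 15/2)
Before j := acc - 3: !((1/2)*acc + m + r < 15/2)
Before skip: !((1/2)*acc + m + r < 15/2)
Before m := acc - 7: !((3/2)*acc + r < 29/2)
The weakest precondition is !((3/2)*acc + r < 29/2).
Check whether (!((3/2)*acc < 25/2)) && r == -2 implies it.
Countermodel: at the initial state acc = 9, r = -2, the precondition holds but the weakest precondition fails.
Answer: invalid


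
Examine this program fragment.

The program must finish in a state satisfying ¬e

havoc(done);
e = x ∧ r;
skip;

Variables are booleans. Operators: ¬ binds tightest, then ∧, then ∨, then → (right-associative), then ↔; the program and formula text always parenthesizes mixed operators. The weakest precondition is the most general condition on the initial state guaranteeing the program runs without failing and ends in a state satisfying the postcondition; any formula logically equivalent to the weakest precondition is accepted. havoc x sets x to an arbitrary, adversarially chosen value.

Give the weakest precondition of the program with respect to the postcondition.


Working backward. After the program, ¬e must hold.
Before skip: ¬e
Before e := x ∧ r: ¬(x ∧ r)
Before havoc done: ¬(x ∧ r)
Answer: WP = ¬(x ∧ r)


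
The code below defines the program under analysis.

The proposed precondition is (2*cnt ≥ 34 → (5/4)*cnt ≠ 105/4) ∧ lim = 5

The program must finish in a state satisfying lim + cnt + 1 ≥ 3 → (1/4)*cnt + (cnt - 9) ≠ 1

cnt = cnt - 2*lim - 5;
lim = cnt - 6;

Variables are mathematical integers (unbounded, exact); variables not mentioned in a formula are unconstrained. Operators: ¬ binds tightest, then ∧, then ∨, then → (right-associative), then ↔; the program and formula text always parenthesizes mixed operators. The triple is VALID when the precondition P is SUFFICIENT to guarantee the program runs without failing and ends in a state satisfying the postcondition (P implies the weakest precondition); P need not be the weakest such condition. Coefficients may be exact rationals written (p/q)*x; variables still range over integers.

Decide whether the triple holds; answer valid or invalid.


Working backward. After the program, the postcondition lim + cnt + 1 ≥ 3 → (1/4)*cnt + (cnt - 9) ≠ 1 must hold; in canonical form it is cnt + lim ≥ 2 → (5/4)*cnt ≠ 10.
Before lim := cnt - 6: 2*cnt ≥ 8 → (5/4)*cnt ≠ 10
Before cnt := cnt - 2*lim - 5: 2*cnt ≥ 4*lim + 18 → (5/4)*cnt ≠ (5/2)*lim + 65/4
The weakest precondition is 2*cnt ≥ 4*lim + 18 → (5/4)*cnt ≠ (5/2)*lim + 65/4.
Check whether (2*cnt ≥ 34 → (5/4)*cnt ≠ 105/4) ∧ lim = 5 implies it.
Countermodel: at the initial state cnt = 23, lim = 5, the precondition holds but the weakest precondition fails.
Answer: invalid


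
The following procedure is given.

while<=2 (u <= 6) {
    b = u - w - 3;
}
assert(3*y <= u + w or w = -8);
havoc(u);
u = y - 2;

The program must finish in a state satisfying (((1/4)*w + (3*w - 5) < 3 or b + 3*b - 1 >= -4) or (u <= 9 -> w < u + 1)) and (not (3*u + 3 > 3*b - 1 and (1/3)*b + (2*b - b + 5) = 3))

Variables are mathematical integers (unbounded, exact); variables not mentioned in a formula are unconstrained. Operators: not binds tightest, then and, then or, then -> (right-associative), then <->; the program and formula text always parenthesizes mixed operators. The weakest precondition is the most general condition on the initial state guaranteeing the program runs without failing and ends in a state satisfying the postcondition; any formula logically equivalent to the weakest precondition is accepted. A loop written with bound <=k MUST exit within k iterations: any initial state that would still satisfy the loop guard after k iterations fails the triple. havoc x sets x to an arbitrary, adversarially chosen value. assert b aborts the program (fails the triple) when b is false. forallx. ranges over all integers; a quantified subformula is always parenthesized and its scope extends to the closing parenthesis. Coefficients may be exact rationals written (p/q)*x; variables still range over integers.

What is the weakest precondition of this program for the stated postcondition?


Working backward. After the program, the postcondition (((1/4)*w + (3*w - 5) < 3 or b + 3*b - 1 >= -4) or (u <= 9 -> w < u + 1)) and (not (3*u + 3 > 3*b - 1 and (1/3)*b + (2*b - b + 5) = 3)) must hold; in canonical form it is ((13/4)*w < 8 or 4*b >= -3 or (u <= 9 -> w < u + 1)) and (not (3*u > 3*b - 4 and (4/3)*b = -2)).
Before u := y - 2: ((13/4)*w < 8 or 4*b >= -3 or (y <= 11 -> w < y - 1)) and (not (3*y > 3*b + 2 and (4/3)*b = -2))
Before havoc u: ((13/4)*w < 8 or 4*b >= -3 or (y <= 11 -> w < y - 1)) and (not (3*y > 3*b + 2 and (4/3)*b = -2))
Before assert 3*y <= u + w or w = -8: (3*y <= u + w or w = -8) and ((13/4)*w < 8 or 4*b >= -3 or (y <= 11 -> w < y - 1)) and (not (3*y > 3*b + 2 and (4/3)*b = -2))
Before the loop (bound <=2), unroll the exhaustion recursion (WP_0 = exit-now case; WP_j = one more guarded iteration, up to j = 2):
  WP_0: (not (u <= 6)) and (3*y <= u + w or w = -8) and ((13/4)*w < 8 or 4*b >= -3 or (y <= 11 -> w < y - 1)) and (not (3*y > 3*b + 2 and (4/3)*b = -2))
  WP_1: (u <= 6 -> ((not (u <= 6)) and (3*y <= u + w or w = -8) and ((13/4)*w < 8 or 4*u >= 4*w + 9 or (y <= 11 -> w < y - 1)) and (not (3*w + 3*y > 3*u - 7 and (4/3)*u = (4/3)*w + 2)))) and ((not (u <= 6)) -> ((3*y <= u + w or w = -8) and ((13/4)*w < 8 or 4*b >= -3 or (y <= 11 -> w < y - 1)) and (not (3*y > 3*b + 2 and (4/3)*b = -2))))
  WP_2: (u <= 6 -> ((u <= 6 -> ((not (u <= 6)) and (3*y <= u + w or w = -8) and ((13/4)*w < 8 or 4*u >= 4*w + 9 or (y <= 11 -> w < y - 1)) and (not (3*w + 3*y > 3*u - 7 and (4/3)*u = (4/3)*w + 2)))) and ((not (u <= 6)) -> ((3*y <= u + w or w = -8) and ((13/4)*w < 8 or 4*u >= 4*w + 9 or (y <= 11 -> w < y - 1)) and (not (3*w + 3*y > 3*u - 7 and (4/3)*u = (4/3)*w + 2)))))) and ((not (u <= 6)) -> ((3*y <= u + w or w = -8) and ((13/4)*w < 8 or 4*b >= -3 or (y <= 11 -> w < y - 1)) and (not (3*y > 3*b + 2 and (4/3)*b = -2))))
So before the loop: (u <= 6 -> ((u <= 6 -> ((not (u <= 6)) and (3*y <= u + w or w = -8) and ((13/4)*w < 8 or 4*u >= 4*w + 9 or (y <= 11 -> w < y - 1)) and (not (3*w + 3*y > 3*u - 7 and (4/3)*u = (4/3)*w + 2)))) and ((not (u <= 6)) -> ((3*y <= u + w or w = -8) and ((13/4)*w < 8 or 4*u >= 4*w + 9 or (y <= 11 -> w < y - 1)) and (not (3*w + 3*y > 3*u - 7 and (4/3)*u = (4/3)*w + 2)))))) and ((not (u <= 6)) -> ((3*y <= u + w or w = -8) and ((13/4)*w < 8 or 4*b >= -3 or (y <= 11 -> w < y - 1)) and (not (3*y > 3*b + 2 and (4/3)*b = -2))))
Answer: WP = (u <= 6 -> ((u <= 6 -> ((not (u <= 6)) and (3*y <= u + w or w = -8) and ((13/4)*w < 8 or 4*u >= 4*w + 9 or (y <= 11 -> w < y - 1)) and (not (3*w + 3*y > 3*u - 7 and (4/3)*u = (4/3)*w + 2)))) and ((not (u <= 6)) -> ((3*y <= u + w or w = -8) and ((13/4)*w < 8 or 4*u >= 4*w + 9 or (y <= 11 -> w < y - 1)) and (not (3*w + 3*y > 3*u - 7 and (4/3)*u = (4/3)*w + 2)))))) and ((not (u <= 6)) -> ((3*y <= u + w or w = -8) and ((13/4)*w < 8 or 4*b >= -3 or (y <= 11 -> w < y - 1)) and (not (3*y > 3*b + 2 and (4/3)*b = -2))))


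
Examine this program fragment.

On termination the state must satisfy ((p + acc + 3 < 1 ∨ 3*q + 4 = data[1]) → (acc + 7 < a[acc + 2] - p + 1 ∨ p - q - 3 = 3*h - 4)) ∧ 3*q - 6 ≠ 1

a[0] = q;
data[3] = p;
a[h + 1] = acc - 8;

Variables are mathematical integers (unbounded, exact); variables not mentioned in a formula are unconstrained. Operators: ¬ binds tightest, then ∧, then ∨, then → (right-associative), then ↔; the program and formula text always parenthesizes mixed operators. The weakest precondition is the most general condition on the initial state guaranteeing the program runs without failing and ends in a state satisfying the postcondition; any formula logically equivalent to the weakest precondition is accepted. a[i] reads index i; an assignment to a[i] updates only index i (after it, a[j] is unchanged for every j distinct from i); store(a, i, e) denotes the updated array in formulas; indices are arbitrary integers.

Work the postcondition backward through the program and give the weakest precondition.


Working backward. After the program, the postcondition ((p + acc + 3 < 1 ∨ 3*q + 4 = data[1]) → (acc + 7 < a[acc + 2] - p + 1 ∨ p - q - 3 = 3*h - 4)) ∧ 3*q - 6 ≠ 1 must hold; in canonical form it is ((acc + p < -2 ∨ 3*q = data[1] - 4) → (acc + p < a[acc + 2] - 6 ∨ p = 3*h + q - 1)) ∧ 3*q ≠ 7.
Before a[h + 1] := acc - 8: ((acc + p < -2 ∨ 3*q = data[1] - 4) → (acc + p < store(a, h + 1, acc - 8)[acc + 2] - 6 ∨ p = 3*h + q - 1)) ∧ 3*q ≠ 7
Before data[3] := p: ((acc + p < -2 ∨ 3*q = data[1] - 4) → (acc + p < store(a, h + 1, acc - 8)[acc + 2] - 6 ∨ p = 3*h + q - 1)) ∧ 3*q ≠ 7
Before a[0] := q: ((acc + p < -2 ∨ 3*q = data[1] - 4) → (acc + p < store(store(a, 0, q), h + 1, acc - 8)[acc + 2] - 6 ∨ p = 3*h + q - 1)) ∧ 3*q ≠ 7
Answer: WP = ((acc + p < -2 ∨ 3*q = data[1] - 4) → (acc + p < store(store(a, 0, q), h + 1, acc - 8)[acc + 2] - 6 ∨ p = 3*h + q - 1)) ∧ 3*q ≠ 7


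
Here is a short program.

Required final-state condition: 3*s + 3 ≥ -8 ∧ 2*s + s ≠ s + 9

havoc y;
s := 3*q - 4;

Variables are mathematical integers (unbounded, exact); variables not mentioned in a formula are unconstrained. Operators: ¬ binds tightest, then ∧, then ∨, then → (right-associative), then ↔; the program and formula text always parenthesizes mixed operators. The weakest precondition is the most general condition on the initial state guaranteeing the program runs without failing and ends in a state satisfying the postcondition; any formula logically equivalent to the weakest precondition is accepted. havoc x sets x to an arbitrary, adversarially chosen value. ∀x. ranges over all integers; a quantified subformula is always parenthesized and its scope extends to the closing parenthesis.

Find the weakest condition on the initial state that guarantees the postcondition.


Working backward. After the program, the postcondition 3*s + 3 ≥ -8 ∧ 2*s + s ≠ s + 9 must hold; in canonical form it is 3*s ≥ -11 ∧ 2*s ≠ 9.
Before s := 3*q - 4: 9*q ≥ 1 ∧ 6*q ≠ 17
Before havoc y: 9*q ≥ 1 ∧ 6*q ≠ 17
Answer: WP = 9*q ≥ 1 ∧ 6*q ≠ 17


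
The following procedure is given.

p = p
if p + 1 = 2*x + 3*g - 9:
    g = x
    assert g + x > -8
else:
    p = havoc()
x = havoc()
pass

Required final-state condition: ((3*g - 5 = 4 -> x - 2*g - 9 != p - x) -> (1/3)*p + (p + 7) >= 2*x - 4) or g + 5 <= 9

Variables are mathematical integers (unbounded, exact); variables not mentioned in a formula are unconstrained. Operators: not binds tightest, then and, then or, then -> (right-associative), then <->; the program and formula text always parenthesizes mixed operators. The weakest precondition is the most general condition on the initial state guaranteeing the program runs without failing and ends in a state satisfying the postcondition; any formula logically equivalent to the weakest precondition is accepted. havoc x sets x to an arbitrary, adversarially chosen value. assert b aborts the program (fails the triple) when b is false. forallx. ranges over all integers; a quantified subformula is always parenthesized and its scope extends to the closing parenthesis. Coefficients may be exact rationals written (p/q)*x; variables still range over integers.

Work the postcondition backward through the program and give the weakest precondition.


Working backward. After the program, the postcondition ((3*g - 5 = 4 -> x - 2*g - 9 != p - x) -> (1/3)*p + (p + 7) >= 2*x - 4) or g + 5 <= 9 must hold; in canonical form it is ((3*g = 9 -> 2*x != 2*g + p + 9) -> (4/3)*p >= 2*x - 11) or g <= 4.
Before skip: ((3*g = 9 -> 2*x != 2*g + p + 9) -> (4/3)*p >= 2*x - 11) or g <= 4
Before havoc x: forall x_1. (((3*g = 9 -> 2*x_1 != 2*g + p + 9) -> (4/3)*p >= 2*x_1 - 11) or g <= 4)
Then branch requires 2*x > -8 and (forall x_1. (((3*x = 9 -> 2*x_1 != p + 2*x + 9) -> (4/3)*p >= 2*x_1 - 11) or x <= 4)); else branch requires forall p_1. (forall x_1. (((3*g = 9 -> 2*x_1 != 2*g + p_1 + 9) -> (4/3)*p_1 >= 2*x_1 - 11) or g <= 4)).
Before the if: (p = 3*g + 2*x - 10 -> (2*x > -8 and (forall x_1. (((3*x = 9 -> 2*x_1 != p + 2*x + 9) -> (4/3)*p >= 2*x_1 - 11) or x <= 4)))) and ((not (p = 3*g + 2*x - 10)) -> (forall p_1. (forall x_1. (((3*g = 9 -> 2*x_1 != 2*g + p_1 + 9) -> (4/3)*p_1 >= 2*x_1 - 11) or g <= 4))))
Before p := p: (p = 3*g + 2*x - 10 -> (2*x > -8 and (forall x_1. (((3*x = 9 -> 2*x_1 != p + 2*x + 9) -> (4/3)*p >= 2*x_1 - 11) or x <= 4)))) and ((not (p = 3*g + 2*x - 10)) -> (forall p_1. (forall x_1. (((3*g = 9 -> 2*x_1 != 2*g + p_1 + 9) -> (4/3)*p_1 >= 2*x_1 - 11) or g <= 4))))
Answer: WP = (p = 3*g + 2*x - 10 -> (2*x > -8 and (forall x_1. (((3*x = 9 -> 2*x_1 != p + 2*x + 9) -> (4/3)*p >= 2*x_1 - 11) or x <= 4)))) and ((not (p = 3*g + 2*x - 10)) -> (forall p_1. (forall x_1. (((3*g = 9 -> 2*x_1 != 2*g + p_1 + 9) -> (4/3)*p_1 >= 2*x_1 - 11) or g <= 4))))


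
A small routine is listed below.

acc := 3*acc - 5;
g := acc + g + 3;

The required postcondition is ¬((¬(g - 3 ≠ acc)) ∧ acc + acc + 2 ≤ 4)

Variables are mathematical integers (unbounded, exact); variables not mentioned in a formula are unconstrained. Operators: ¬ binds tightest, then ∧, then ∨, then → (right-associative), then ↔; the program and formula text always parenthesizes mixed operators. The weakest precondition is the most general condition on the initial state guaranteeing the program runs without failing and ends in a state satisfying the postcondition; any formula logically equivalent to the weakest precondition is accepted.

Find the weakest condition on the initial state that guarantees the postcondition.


Working backward. After the program, the postcondition ¬((¬(g - 3 ≠ acc)) ∧ acc + acc + 2 ≤ 4) must hold; in canonical form it is ¬((¬(g ≠ acc + 3)) ∧ 2*acc ≤ 2).
Before g := acc + g + 3: ¬((¬(g ≠ 0)) ∧ 2*acc ≤ 2)
Before acc := 3*acc - 5: ¬((¬(g ≠ 0)) ∧ 6*acc ≤ 12)
Answer: WP = ¬((¬(g ≠ 0)) ∧ 6*acc ≤ 12)


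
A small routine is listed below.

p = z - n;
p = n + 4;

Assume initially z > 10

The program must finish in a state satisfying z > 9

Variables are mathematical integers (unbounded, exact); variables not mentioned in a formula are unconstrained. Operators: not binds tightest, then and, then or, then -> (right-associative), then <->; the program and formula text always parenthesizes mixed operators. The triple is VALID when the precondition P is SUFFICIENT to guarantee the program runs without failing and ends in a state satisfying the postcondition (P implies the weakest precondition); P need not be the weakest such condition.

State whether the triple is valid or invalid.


Working backward. After the program, z > 9 must hold.
Before p := n + 4: z > 9
Before p := z - n: z > 9
The weakest precondition is z > 9.
Check whether z > 10 implies it.
Every state satisfying the precondition satisfies the weakest precondition: the implication holds.
Answer: valid


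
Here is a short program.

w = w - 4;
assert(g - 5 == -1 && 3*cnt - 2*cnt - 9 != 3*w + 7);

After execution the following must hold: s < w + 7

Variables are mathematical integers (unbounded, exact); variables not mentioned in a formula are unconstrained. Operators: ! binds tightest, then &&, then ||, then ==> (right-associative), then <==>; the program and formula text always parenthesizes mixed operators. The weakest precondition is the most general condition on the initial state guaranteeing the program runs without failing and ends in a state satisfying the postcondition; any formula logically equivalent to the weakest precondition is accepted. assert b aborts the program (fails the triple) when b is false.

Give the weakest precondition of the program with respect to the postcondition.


Working backward. After the program, s < w + 7 must hold.
Before assert g - 5 == -1 && 3*cnt - 2*cnt - 9 != 3*w + 7: g == 4 && cnt != 3*w + 16 && s < w + 7
Before w := w - 4: g == 4 && cnt != 3*w + 4 && s < w + 3
Answer: WP = g == 4 && cnt != 3*w + 4 && s < w + 3


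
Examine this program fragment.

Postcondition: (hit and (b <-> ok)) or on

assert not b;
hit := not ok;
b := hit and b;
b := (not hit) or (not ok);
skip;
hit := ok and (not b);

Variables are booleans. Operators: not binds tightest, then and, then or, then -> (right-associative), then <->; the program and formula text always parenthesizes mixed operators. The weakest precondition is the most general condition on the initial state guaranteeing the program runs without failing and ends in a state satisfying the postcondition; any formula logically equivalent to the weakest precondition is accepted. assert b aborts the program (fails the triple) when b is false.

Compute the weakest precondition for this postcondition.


Working backward. After the program, (hit and (b <-> ok)) or on must hold.
Before hit := ok and (not b): (ok and (not b) and (b <-> ok)) or on
Before skip: (ok and (not b) and (b <-> ok)) or on
Before b := (not hit) or (not ok): (ok and (not ((not hit) or (not ok))) and (((not hit) or (not ok)) <-> ok)) or on
Before b := hit and b: (ok and (not ((not hit) or (not ok))) and (((not hit) or (not ok)) <-> ok)) or on
Before hit := not ok: on
Before assert not b: (not b) and on
Answer: WP = (not b) and on


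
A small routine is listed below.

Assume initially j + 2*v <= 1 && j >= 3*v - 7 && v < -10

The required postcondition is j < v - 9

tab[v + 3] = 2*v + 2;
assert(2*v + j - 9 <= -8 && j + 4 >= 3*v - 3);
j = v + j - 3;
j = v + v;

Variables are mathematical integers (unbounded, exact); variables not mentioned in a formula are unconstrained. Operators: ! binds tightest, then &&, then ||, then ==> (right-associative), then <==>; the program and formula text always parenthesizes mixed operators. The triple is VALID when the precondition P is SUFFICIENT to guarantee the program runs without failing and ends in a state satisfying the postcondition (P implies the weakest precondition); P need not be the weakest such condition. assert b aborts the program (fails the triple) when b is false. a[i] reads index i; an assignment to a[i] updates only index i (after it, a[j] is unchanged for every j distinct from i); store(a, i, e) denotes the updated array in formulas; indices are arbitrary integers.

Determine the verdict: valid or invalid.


Working backward. After the program, j < v - 9 must hold.
Before j := v + v: v < -9
Before j := v + j - 3: v < -9
Before assert 2*v + j - 9 <= -8 && j + 4 >= 3*v - 3: j + 2*v <= 1 && j >= 3*v - 7 && v < -9
Before tab[v + 3] := 2*v + 2: j + 2*v <= 1 && j >= 3*v - 7 && v < -9
The weakest precondition is j + 2*v <= 1 && j >= 3*v - 7 && v < -9.
Check whether j + 2*v <= 1 && j >= 3*v - 7 && v < -10 implies it.
Every state satisfying the precondition satisfies the weakest precondition: the implication holds.
Answer: valid


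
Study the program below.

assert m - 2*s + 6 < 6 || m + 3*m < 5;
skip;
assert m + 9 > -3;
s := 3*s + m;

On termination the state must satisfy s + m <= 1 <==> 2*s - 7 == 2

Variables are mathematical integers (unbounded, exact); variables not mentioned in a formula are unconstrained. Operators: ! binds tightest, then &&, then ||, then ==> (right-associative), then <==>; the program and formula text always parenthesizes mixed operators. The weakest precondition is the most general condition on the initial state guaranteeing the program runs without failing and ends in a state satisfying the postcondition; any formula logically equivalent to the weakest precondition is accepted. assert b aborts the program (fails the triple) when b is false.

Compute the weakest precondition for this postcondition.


Working backward. After the program, the postcondition s + m <= 1 <==> 2*s - 7 == 2 must hold; in canonical form it is m + s <= 1 <==> 2*s == 9.
Before s := 3*s + m: 2*m + 3*s <= 1 <==> 2*m + 6*s == 9
Before assert m + 9 > -3: m > -12 && (2*m + 3*s <= 1 <==> 2*m + 6*s == 9)
Before skip: m > -12 && (2*m + 3*s <= 1 <==> 2*m + 6*s == 9)
Before assert m - 2*s + 6 < 6 || m + 3*m < 5: (m < 2*s || 4*m < 5) && m > -12 && (2*m + 3*s <= 1 <==> 2*m + 6*s == 9)
Answer: WP = (m < 2*s || 4*m < 5) && m > -12 && (2*m + 3*s <= 1 <==> 2*m + 6*s == 9)


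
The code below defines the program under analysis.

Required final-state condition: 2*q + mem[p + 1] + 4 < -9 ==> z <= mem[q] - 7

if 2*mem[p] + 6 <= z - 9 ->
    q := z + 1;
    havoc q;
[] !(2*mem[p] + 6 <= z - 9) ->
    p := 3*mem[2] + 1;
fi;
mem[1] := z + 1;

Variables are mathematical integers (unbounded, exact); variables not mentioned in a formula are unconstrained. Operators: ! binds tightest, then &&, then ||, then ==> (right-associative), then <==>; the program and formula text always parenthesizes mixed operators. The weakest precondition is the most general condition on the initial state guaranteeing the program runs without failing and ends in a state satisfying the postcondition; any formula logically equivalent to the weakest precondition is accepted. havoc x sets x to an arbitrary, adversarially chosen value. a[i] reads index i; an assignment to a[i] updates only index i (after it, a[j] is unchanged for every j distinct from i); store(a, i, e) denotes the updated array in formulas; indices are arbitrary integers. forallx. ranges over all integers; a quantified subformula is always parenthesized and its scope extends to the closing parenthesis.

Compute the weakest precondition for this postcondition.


Working backward. After the program, the postcondition 2*q + mem[p + 1] + 4 < -9 ==> z <= mem[q] - 7 must hold; in canonical form it is mem[p + 1] + 2*q < -13 ==> z <= mem[q] - 7.
Before mem[1] := z + 1: store(mem, 1, z + 1)[p + 1] + 2*q < -13 ==> z <= store(mem, 1, z + 1)[q] - 7
Then branch requires forall q_1. (store(mem, 1, z + 1)[p + 1] + 2*q_1 < -13 ==> z <= store(mem, 1, z + 1)[q_1] - 7); else branch requires store(mem, 1, z + 1)[3*mem[2] + 2] + 2*q < -13 ==> z <= store(mem, 1, z + 1)[q] - 7.
Before the if: (2*mem[p] <= z - 15 ==> (forall q_1. (store(mem, 1, z + 1)[p + 1] + 2*q_1 < -13 ==> z <= store(mem, 1, z + 1)[q_1] - 7))) && ((!(2*mem[p] <= z - 15)) ==> (store(mem, 1, z + 1)[3*mem[2] + 2] + 2*q < -13 ==> z <= store(mem, 1, z + 1)[q] - 7))
Answer: WP = (2*mem[p] <= z - 15 ==> (forall q_1. (store(mem, 1, z + 1)[p + 1] + 2*q_1 < -13 ==> z <= store(mem, 1, z + 1)[q_1] - 7))) && ((!(2*mem[p] <= z - 15)) ==> (store(mem, 1, z + 1)[3*mem[2] + 2] + 2*q < -13 ==> z <= store(mem, 1, z + 1)[q] - 7))


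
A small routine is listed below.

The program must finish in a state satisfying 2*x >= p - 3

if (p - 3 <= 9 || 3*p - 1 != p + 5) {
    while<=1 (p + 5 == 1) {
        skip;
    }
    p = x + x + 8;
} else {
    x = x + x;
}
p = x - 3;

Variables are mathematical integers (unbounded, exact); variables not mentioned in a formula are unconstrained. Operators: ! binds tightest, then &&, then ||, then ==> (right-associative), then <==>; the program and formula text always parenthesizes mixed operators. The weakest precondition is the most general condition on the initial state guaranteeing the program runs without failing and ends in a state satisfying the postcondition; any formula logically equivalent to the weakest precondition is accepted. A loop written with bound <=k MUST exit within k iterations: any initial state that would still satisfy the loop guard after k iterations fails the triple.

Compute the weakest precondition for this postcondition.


Working backward. After the program, 2*x >= p - 3 must hold.
Before p := x - 3: x >= -6
Then branch requires (p == -4 ==> ((!(p == -4)) && x >= -6)) && ((!(p == -4)) ==> x >= -6); else branch requires 2*x >= -6.
Before the if: ((p <= 12 || 2*p != 6) ==> ((p == -4 ==> ((!(p == -4)) && x >= -6)) && ((!(p == -4)) ==> x >= -6))) && ((!(p <= 12 || 2*p != 6)) ==> 2*x >= -6)
Answer: WP = ((p <= 12 || 2*p != 6) ==> ((p == -4 ==> ((!(p == -4)) && x >= -6)) && ((!(p == -4)) ==> x >= -6))) && ((!(p <= 12 || 2*p != 6)) ==> 2*x >= -6)


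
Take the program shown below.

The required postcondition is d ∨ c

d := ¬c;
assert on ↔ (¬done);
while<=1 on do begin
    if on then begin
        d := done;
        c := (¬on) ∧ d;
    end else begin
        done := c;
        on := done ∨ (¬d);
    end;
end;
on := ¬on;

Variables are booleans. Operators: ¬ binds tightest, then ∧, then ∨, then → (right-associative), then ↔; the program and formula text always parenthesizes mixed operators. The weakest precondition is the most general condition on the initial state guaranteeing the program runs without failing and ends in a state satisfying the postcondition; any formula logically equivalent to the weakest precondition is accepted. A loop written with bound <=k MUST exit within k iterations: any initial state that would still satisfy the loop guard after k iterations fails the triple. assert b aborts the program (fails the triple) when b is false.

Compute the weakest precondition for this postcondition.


Working backward. After the program, d ∨ c must hold.
Before on := ¬on: d ∨ c
Before the loop (bound <=1), unroll the exhaustion recursion (WP_0 = exit-now case; WP_j = one more guarded iteration, up to j = 1):
  WP_0: (¬on) ∧ (d ∨ c)
  WP_1: (on → ((on → ((¬on) ∧ (done ∨ ((¬on) ∧ done)))) ∧ ((¬on) → ((¬(c ∨ (¬d))) ∧ (d ∨ c))))) ∧ ((¬on) → (d ∨ c))
So before the loop: (on → ((on → ((¬on) ∧ (done ∨ ((¬on) ∧ done)))) ∧ ((¬on) → ((¬(c ∨ (¬d))) ∧ (d ∨ c))))) ∧ ((¬on) → (d ∨ c))
Before assert on ↔ (¬done): (on ↔ (¬done)) ∧ (on → ((on → ((¬on) ∧ (done ∨ ((¬on) ∧ done)))) ∧ ((¬on) → ((¬(c ∨ (¬d))) ∧ (d ∨ c))))) ∧ ((¬on) → (d ∨ c))
Before d := ¬c: (on ↔ (¬done)) ∧ (on → ((on → ((¬on) ∧ (done ∨ ((¬on) ∧ done)))) ∧ ((¬on) → (¬c))))
Answer: WP = (on ↔ (¬done)) ∧ (on → ((on → ((¬on) ∧ (done ∨ ((¬on) ∧ done)))) ∧ ((¬on) → (¬c))))


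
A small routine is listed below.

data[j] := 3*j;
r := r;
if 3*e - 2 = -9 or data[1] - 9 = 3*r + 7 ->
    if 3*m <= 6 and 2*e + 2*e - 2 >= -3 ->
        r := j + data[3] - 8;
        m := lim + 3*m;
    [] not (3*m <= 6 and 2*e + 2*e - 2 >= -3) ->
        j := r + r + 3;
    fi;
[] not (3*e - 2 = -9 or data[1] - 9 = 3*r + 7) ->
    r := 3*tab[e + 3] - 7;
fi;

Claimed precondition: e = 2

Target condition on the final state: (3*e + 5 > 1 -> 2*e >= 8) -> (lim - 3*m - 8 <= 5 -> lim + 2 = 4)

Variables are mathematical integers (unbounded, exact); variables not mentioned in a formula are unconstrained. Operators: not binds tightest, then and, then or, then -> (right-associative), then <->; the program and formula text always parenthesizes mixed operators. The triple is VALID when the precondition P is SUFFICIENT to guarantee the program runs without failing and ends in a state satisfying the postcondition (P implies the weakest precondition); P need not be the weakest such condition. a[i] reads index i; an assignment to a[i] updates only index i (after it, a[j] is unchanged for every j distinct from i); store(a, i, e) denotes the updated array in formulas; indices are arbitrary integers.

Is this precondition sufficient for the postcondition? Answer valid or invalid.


Working backward. After the program, the postcondition (3*e + 5 > 1 -> 2*e >= 8) -> (lim - 3*m - 8 <= 5 -> lim + 2 = 4) must hold; in canonical form it is (3*e > -4 -> 2*e >= 8) -> (lim <= 3*m + 13 -> lim = 2).
Then branch requires ((3*m <= 6 and 4*e >= -1) -> ((3*e > -4 -> 2*e >= 8) -> (2*lim + 9*m >= -13 -> lim = 2))) and ((not (3*m <= 6 and 4*e >= -1)) -> ((3*e > -4 -> 2*e >= 8) -> (lim <= 3*m + 13 -> lim = 2))); else branch requires (3*e > -4 -> 2*e >= 8) -> (lim <= 3*m + 13 -> lim = 2).
Before the if: ((3*e = -7 or data[1] = 3*r + 16) -> (((3*m <= 6 and 4*e >= -1) -> ((3*e > -4 -> 2*e >= 8) -> (2*lim + 9*m >= -13 -> lim = 2))) and ((not (3*m <= 6 and 4*e >= -1)) -> ((3*e > -4 -> 2*e >= 8) -> (lim <= 3*m + 13 -> lim = 2))))) and ((not (3*e = -7 or data[1] = 3*r + 16)) -> ((3*e > -4 -> 2*e >= 8) -> (lim <= 3*m + 13 -> lim = 2)))
Before r := r: ((3*e = -7 or data[1] = 3*r + 16) -> (((3*m <= 6 and 4*e >= -1) -> ((3*e > -4 -> 2*e >= 8) -> (2*lim + 9*m >= -13 -> lim = 2))) and ((not (3*m <= 6 and 4*e >= -1)) -> ((3*e > -4 -> 2*e >= 8) -> (lim <= 3*m + 13 -> lim = 2))))) and ((not (3*e = -7 or data[1] = 3*r + 16)) -> ((3*e > -4 -> 2*e >= 8) -> (lim <= 3*m + 13 -> lim = 2)))
Before data[j] := 3*j: ((3*e = -7 or store(data, j, 3*j)[1] = 3*r + 16) -> (((3*m <= 6 and 4*e >= -1) -> ((3*e > -4 -> 2*e >= 8) -> (2*lim + 9*m >= -13 -> lim = 2))) and ((not (3*m <= 6 and 4*e >= -1)) -> ((3*e > -4 -> 2*e >= 8) -> (lim <= 3*m + 13 -> lim = 2))))) and ((not (3*e = -7 or store(data, j, 3*j)[1] = 3*r + 16)) -> ((3*e > -4 -> 2*e >= 8) -> (lim <= 3*m + 13 -> lim = 2)))
The weakest precondition is ((3*e = -7 or store(data, j, 3*j)[1] = 3*r + 16) -> (((3*m <= 6 and 4*e >= -1) -> ((3*e > -4 -> 2*e >= 8) -> (2*lim + 9*m >= -13 -> lim = 2))) and ((not (3*m <= 6 and 4*e >= -1)) -> ((3*e > -4 -> 2*e >= 8) -> (lim <= 3*m + 13 -> lim = 2))))) and ((not (3*e = -7 or store(data, j, 3*j)[1] = 3*r + 16)) -> ((3*e > -4 -> 2*e >= 8) -> (lim <= 3*m + 13 -> lim = 2))).
Check whether e = 2 implies it.
Every state satisfying the precondition satisfies the weakest precondition: the implication holds.
Answer: valid
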